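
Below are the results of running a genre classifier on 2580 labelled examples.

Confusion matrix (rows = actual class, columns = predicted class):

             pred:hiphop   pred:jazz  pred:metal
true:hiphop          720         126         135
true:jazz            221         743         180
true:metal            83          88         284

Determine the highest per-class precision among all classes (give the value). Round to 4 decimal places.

0.7764

Per-class precision (TP/(TP+FP)):
  hiphop: TP=720, FP=221+83=304 → 720/1024 = 0.70313
  jazz: TP=743, FP=126+88=214 → 743/957 = 0.77638
  metal: TP=284, FP=135+180=315 → 284/599 = 0.47412
Highest is class 'jazz' with precision = 0.7764.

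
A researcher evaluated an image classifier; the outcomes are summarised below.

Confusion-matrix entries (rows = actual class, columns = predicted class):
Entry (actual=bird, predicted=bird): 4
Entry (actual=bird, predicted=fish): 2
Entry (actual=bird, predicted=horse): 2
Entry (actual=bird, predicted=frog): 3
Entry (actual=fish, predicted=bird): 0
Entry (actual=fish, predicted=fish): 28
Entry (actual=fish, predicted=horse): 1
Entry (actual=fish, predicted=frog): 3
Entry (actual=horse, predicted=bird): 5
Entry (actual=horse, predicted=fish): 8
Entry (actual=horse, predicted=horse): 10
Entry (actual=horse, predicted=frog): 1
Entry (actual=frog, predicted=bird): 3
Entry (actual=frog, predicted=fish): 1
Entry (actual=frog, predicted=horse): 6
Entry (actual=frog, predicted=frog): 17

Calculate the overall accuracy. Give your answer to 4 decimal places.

0.6277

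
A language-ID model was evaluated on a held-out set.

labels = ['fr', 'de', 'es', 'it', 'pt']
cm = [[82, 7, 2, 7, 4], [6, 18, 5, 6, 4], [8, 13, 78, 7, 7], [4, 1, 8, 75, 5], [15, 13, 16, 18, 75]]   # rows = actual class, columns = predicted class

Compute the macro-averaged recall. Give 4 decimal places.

0.6619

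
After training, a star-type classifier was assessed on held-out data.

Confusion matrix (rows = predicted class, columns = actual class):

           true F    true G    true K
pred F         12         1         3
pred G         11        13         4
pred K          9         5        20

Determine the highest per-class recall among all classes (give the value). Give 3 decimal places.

0.741

Per-class recall (TP/(TP+FN)):
  F: TP=12, FN=11+9=20 → 12/32 = 0.3750
  G: TP=13, FN=1+5=6 → 13/19 = 0.6842
  K: TP=20, FN=3+4=7 → 20/27 = 0.7407
Highest is class 'K' with recall = 0.741.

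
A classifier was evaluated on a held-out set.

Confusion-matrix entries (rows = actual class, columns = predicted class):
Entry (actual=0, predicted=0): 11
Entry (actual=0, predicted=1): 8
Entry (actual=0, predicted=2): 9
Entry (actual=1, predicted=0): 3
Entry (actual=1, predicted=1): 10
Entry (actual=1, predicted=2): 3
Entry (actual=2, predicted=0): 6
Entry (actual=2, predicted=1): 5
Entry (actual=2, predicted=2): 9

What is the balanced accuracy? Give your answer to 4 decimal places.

0.4893

Balanced accuracy = mean of per-class recall.
  0: recall = 11/28 = 0.39286
  1: recall = 10/16 = 0.62500
  2: recall = 9/20 = 0.45000
Mean = (0.39286 + 0.62500 + 0.45000) / 3 = 0.4893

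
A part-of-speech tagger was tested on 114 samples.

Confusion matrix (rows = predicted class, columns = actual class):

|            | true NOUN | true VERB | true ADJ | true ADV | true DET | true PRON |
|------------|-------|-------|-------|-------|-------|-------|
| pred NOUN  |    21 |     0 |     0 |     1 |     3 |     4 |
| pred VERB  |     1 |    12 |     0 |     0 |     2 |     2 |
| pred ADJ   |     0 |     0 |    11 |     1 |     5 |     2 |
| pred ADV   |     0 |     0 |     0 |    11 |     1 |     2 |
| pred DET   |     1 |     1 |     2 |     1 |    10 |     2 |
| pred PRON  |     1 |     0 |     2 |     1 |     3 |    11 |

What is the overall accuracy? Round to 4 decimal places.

0.6667

Accuracy = trace / total = (21+12+11+11+10+11=76) / 114 = 76/114 = 0.6667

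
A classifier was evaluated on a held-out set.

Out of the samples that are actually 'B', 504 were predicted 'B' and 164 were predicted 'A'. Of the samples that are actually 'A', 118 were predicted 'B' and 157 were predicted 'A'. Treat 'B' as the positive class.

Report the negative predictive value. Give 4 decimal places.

0.4891

NPV = TN/(TN+FN) = 157/(157+164) = 0.4891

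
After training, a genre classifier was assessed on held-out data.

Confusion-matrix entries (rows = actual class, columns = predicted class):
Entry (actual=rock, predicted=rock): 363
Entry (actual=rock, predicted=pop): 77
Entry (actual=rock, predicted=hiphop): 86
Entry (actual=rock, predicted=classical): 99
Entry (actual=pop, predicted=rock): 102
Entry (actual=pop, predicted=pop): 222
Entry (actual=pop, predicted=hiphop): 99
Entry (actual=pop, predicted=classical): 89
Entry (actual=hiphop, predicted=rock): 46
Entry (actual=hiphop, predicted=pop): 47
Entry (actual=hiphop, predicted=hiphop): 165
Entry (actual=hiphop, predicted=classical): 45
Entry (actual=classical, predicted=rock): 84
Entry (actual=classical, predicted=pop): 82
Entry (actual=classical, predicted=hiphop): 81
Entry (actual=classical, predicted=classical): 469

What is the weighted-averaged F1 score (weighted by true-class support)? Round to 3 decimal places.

0.568

Per-class F1 score (2·TP/(2·TP+FP+FN)):
  rock: TP=363, FP=102+46+84=232, FN=77+86+99=262 → 726/1220 = 0.5951
  pop: TP=222, FP=77+47+82=206, FN=102+99+89=290 → 444/940 = 0.4723
  hiphop: TP=165, FP=86+99+81=266, FN=46+47+45=138 → 330/734 = 0.4496
  classical: TP=469, FP=99+89+45=233, FN=84+82+81=247 → 938/1418 = 0.6615
Weighted-F1 score = Σ (supportᵢ/N)·F1 scoreᵢ with N=2156: (625/2156)·0.5951 + (512/2156)·0.4723 + (303/2156)·0.4496 + (716/2156)·0.6615 = 0.568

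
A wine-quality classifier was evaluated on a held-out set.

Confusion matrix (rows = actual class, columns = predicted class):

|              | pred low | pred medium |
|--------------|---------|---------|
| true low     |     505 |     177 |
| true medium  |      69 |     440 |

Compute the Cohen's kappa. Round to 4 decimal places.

Observed agreement pₒ = trace/N = 945/1191 = 0.79345
Expected agreement pₑ = Σ (rowᵢ·colᵢ)/N² = (682·574 + 509·617)/1191² = 0.49738
κ = (pₒ − pₑ)/(1 − pₑ) = (0.79345 − 0.49738)/(1 − 0.49738) = 0.5891

0.5891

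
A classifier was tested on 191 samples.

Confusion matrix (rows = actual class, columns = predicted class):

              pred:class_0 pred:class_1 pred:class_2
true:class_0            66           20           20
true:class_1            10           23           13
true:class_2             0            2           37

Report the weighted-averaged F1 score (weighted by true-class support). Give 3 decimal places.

Per-class F1 score (2·TP/(2·TP+FP+FN)):
  class_0: TP=66, FP=10+0=10, FN=20+20=40 → 132/182 = 0.7253
  class_1: TP=23, FP=20+2=22, FN=10+13=23 → 46/91 = 0.5055
  class_2: TP=37, FP=20+13=33, FN=0+2=2 → 74/109 = 0.6789
Weighted-F1 score = Σ (supportᵢ/N)·F1 scoreᵢ with N=191: (106/191)·0.7253 + (46/191)·0.5055 + (39/191)·0.6789 = 0.663

0.663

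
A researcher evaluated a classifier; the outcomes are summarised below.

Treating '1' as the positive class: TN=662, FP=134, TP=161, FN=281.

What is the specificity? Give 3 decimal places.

Specificity = TN/(TN+FP) = 662/(662+134) = 0.832

0.832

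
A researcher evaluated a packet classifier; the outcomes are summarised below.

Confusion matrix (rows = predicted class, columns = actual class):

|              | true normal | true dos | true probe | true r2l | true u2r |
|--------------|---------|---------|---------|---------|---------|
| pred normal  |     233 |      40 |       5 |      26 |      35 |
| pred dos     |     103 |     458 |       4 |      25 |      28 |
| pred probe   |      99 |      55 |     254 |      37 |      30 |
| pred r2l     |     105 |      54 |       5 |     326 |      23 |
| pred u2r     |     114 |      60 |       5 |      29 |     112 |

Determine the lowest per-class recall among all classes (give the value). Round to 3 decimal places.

Per-class recall (TP/(TP+FN)):
  normal: TP=233, FN=103+99+105+114=421 → 233/654 = 0.3563
  dos: TP=458, FN=40+55+54+60=209 → 458/667 = 0.6867
  probe: TP=254, FN=5+4+5+5=19 → 254/273 = 0.9304
  r2l: TP=326, FN=26+25+37+29=117 → 326/443 = 0.7359
  u2r: TP=112, FN=35+28+30+23=116 → 112/228 = 0.4912
Lowest is class 'normal' with recall = 0.356.

0.356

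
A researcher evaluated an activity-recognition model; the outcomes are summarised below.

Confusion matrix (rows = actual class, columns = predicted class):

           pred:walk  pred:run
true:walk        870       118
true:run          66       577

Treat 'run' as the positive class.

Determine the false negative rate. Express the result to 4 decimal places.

FNR = FN/(FN+TP) = 66/(66+577) = 0.1026

0.1026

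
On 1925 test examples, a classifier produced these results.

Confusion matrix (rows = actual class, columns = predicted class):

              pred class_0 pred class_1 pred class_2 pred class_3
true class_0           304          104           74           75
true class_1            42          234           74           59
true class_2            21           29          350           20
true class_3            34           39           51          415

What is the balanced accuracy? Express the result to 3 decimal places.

0.680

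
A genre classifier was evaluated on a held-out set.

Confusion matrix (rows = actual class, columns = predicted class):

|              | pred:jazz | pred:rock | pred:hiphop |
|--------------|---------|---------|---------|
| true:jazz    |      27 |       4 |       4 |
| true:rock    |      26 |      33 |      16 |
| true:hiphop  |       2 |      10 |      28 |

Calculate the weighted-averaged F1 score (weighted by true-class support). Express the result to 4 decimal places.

Per-class F1 score (2·TP/(2·TP+FP+FN)):
  jazz: TP=27, FP=26+2=28, FN=4+4=8 → 54/90 = 0.60000
  rock: TP=33, FP=4+10=14, FN=26+16=42 → 66/122 = 0.54098
  hiphop: TP=28, FP=4+16=20, FN=2+10=12 → 56/88 = 0.63636
Weighted-F1 score = Σ (supportᵢ/N)·F1 scoreᵢ with N=150: (35/150)·0.60000 + (75/150)·0.54098 + (40/150)·0.63636 = 0.5802

0.5802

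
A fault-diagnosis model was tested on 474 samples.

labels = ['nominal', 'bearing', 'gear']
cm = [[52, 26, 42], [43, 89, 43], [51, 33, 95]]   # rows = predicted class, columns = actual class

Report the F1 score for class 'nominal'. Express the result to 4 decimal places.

F1 score = 2·TP/(2·TP+FP+FN).
nominal: TP=52, FP=26+42=68, FN=43+51=94 → 104/266 = 0.39098

0.3910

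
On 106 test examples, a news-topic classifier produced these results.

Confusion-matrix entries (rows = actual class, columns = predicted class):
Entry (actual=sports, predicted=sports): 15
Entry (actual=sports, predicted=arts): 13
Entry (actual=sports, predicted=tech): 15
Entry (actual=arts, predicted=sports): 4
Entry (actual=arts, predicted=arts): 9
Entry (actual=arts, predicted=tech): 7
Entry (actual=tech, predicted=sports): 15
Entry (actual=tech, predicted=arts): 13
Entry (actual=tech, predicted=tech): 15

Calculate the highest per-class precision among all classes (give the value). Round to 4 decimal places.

Per-class precision (TP/(TP+FP)):
  sports: TP=15, FP=4+15=19 → 15/34 = 0.44118
  arts: TP=9, FP=13+13=26 → 9/35 = 0.25714
  tech: TP=15, FP=15+7=22 → 15/37 = 0.40541
Highest is class 'sports' with precision = 0.4412.

0.4412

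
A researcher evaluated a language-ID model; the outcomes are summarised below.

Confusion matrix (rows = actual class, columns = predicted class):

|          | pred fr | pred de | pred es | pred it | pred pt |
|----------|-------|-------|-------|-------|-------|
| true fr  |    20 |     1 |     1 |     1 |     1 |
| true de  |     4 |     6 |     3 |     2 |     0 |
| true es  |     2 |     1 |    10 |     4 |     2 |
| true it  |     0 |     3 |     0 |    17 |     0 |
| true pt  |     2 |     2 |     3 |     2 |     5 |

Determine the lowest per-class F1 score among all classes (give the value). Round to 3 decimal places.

Per-class F1 score (2·TP/(2·TP+FP+FN)):
  fr: TP=20, FP=4+2+0+2=8, FN=1+1+1+1=4 → 40/52 = 0.7692
  de: TP=6, FP=1+1+3+2=7, FN=4+3+2+0=9 → 12/28 = 0.4286
  es: TP=10, FP=1+3+0+3=7, FN=2+1+4+2=9 → 20/36 = 0.5556
  it: TP=17, FP=1+2+4+2=9, FN=0+3+0+0=3 → 34/46 = 0.7391
  pt: TP=5, FP=1+0+2+0=3, FN=2+2+3+2=9 → 10/22 = 0.4545
Lowest is class 'de' with F1 score = 0.429.

0.429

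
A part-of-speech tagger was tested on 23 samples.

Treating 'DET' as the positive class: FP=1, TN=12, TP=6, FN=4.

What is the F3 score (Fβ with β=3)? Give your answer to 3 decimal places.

Fβ = (1+β²)·TP / ((1+β²)·TP + β²·FN + FP), with β²=9
= 10·6 / (10·6 + 9·4 + 1) = 0.619

0.619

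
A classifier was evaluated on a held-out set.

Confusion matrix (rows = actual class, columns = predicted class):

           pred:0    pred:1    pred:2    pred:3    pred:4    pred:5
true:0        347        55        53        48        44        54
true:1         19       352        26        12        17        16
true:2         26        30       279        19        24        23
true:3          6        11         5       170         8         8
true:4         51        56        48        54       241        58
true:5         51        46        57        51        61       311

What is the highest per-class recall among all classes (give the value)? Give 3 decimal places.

Per-class recall (TP/(TP+FN)):
  0: TP=347, FN=55+53+48+44+54=254 → 347/601 = 0.5774
  1: TP=352, FN=19+26+12+17+16=90 → 352/442 = 0.7964
  2: TP=279, FN=26+30+19+24+23=122 → 279/401 = 0.6958
  3: TP=170, FN=6+11+5+8+8=38 → 170/208 = 0.8173
  4: TP=241, FN=51+56+48+54+58=267 → 241/508 = 0.4744
  5: TP=311, FN=51+46+57+51+61=266 → 311/577 = 0.5390
Highest is class '3' with recall = 0.817.

0.817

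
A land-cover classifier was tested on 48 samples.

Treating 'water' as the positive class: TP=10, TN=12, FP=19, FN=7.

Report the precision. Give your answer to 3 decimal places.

Precision = TP/(TP+FP) = 10/(10+19) = 10/29 = 0.345

0.345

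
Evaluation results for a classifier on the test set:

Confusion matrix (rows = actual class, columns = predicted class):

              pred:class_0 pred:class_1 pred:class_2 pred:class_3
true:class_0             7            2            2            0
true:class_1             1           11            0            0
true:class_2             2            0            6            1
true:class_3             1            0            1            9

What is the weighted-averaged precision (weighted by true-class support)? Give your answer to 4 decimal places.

0.7687

Per-class precision (TP/(TP+FP)):
  class_0: TP=7, FP=1+2+1=4 → 7/11 = 0.63636
  class_1: TP=11, FP=2+0+0=2 → 11/13 = 0.84615
  class_2: TP=6, FP=2+0+1=3 → 6/9 = 0.66667
  class_3: TP=9, FP=0+0+1=1 → 9/10 = 0.90000
Weighted-precision = Σ (supportᵢ/N)·precisionᵢ with N=43: (11/43)·0.63636 + (12/43)·0.84615 + (9/43)·0.66667 + (11/43)·0.90000 = 0.7687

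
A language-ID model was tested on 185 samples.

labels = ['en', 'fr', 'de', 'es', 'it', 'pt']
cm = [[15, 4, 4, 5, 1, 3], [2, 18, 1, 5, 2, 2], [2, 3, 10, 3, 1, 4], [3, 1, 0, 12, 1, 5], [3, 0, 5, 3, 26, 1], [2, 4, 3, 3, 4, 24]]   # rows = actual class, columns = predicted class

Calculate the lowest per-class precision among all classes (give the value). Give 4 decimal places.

Per-class precision (TP/(TP+FP)):
  en: TP=15, FP=2+2+3+3+2=12 → 15/27 = 0.55556
  fr: TP=18, FP=4+3+1+0+4=12 → 18/30 = 0.60000
  de: TP=10, FP=4+1+0+5+3=13 → 10/23 = 0.43478
  es: TP=12, FP=5+5+3+3+3=19 → 12/31 = 0.38710
  it: TP=26, FP=1+2+1+1+4=9 → 26/35 = 0.74286
  pt: TP=24, FP=3+2+4+5+1=15 → 24/39 = 0.61538
Lowest is class 'es' with precision = 0.3871.

0.3871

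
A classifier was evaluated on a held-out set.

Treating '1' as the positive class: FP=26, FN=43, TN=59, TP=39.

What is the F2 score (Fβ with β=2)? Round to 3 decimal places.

Fβ = (1+β²)·TP / ((1+β²)·TP + β²·FN + FP), with β²=4
= 5·39 / (5·39 + 4·43 + 26) = 0.496

0.496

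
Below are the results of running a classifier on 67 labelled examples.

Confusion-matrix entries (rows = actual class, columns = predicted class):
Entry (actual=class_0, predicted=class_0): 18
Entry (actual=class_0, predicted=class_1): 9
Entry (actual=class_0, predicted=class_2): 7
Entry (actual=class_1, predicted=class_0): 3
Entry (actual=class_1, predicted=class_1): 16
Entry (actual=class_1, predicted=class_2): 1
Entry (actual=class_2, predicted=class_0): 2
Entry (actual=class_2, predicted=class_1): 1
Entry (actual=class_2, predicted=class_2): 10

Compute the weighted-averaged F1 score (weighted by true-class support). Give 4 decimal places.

Per-class F1 score (2·TP/(2·TP+FP+FN)):
  class_0: TP=18, FP=3+2=5, FN=9+7=16 → 36/57 = 0.63158
  class_1: TP=16, FP=9+1=10, FN=3+1=4 → 32/46 = 0.69565
  class_2: TP=10, FP=7+1=8, FN=2+1=3 → 20/31 = 0.64516
Weighted-F1 score = Σ (supportᵢ/N)·F1 scoreᵢ with N=67: (34/67)·0.63158 + (20/67)·0.69565 + (13/67)·0.64516 = 0.6533

0.6533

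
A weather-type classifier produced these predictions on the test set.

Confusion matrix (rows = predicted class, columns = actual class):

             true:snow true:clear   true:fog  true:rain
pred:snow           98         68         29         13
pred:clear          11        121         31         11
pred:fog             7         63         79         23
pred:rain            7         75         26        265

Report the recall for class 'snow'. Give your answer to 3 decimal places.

Treat 'snow' as positive and all other classes as negative.
recall = TP/(TP+FN).
snow: TP=98, FN=11+7+7=25 → 98/123 = 0.7967

0.797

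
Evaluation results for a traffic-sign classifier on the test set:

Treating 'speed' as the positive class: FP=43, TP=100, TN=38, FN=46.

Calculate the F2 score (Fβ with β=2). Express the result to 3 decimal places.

Fβ = (1+β²)·TP / ((1+β²)·TP + β²·FN + FP), with β²=4
= 5·100 / (5·100 + 4·46 + 43) = 0.688

0.688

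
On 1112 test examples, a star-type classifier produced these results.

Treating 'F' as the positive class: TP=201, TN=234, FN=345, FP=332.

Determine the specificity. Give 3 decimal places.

Specificity = TN/(TN+FP) = 234/(234+332) = 0.413

0.413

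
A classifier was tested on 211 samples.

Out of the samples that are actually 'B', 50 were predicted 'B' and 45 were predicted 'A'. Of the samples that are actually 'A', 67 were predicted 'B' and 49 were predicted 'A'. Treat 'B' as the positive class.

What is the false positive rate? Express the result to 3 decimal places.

FPR = FP/(FP+TN) = 67/(67+49) = 0.578

0.578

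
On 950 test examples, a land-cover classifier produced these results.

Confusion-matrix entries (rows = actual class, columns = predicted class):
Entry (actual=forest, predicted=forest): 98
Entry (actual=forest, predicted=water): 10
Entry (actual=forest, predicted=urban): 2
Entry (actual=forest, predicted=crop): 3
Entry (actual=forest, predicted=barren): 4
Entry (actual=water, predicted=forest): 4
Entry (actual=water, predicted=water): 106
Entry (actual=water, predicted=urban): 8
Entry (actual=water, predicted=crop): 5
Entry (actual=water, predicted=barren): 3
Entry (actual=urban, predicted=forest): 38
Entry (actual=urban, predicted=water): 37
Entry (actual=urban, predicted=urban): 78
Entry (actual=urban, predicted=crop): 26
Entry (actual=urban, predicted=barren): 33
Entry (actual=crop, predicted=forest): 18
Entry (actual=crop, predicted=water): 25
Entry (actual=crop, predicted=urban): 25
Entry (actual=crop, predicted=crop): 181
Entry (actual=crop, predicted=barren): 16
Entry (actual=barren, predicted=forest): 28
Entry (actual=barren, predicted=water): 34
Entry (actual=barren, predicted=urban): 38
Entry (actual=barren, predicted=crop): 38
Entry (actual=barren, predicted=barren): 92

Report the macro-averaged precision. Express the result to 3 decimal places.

Per-class precision (TP/(TP+FP)):
  forest: TP=98, FP=4+38+18+28=88 → 98/186 = 0.5269
  water: TP=106, FP=10+37+25+34=106 → 106/212 = 0.5000
  urban: TP=78, FP=2+8+25+38=73 → 78/151 = 0.5166
  crop: TP=181, FP=3+5+26+38=72 → 181/253 = 0.7154
  barren: TP=92, FP=4+3+33+16=56 → 92/148 = 0.6216
Macro-precision = mean = (0.5269 + 0.5000 + 0.5166 + 0.7154 + 0.6216) / 5 = 0.576

0.576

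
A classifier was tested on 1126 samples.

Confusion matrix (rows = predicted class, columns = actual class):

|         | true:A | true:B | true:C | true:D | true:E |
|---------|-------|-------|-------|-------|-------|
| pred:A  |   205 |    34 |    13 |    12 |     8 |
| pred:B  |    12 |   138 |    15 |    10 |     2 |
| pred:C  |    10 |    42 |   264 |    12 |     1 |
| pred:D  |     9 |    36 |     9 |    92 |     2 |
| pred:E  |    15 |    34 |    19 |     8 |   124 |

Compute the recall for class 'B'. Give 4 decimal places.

Treat 'B' as positive and all other classes as negative.
recall = TP/(TP+FN).
B: TP=138, FN=34+42+36+34=146 → 138/284 = 0.48592

0.4859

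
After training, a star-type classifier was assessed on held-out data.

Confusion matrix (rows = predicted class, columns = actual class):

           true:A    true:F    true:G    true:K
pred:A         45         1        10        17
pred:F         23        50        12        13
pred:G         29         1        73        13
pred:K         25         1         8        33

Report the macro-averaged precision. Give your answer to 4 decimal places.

0.5621

Per-class precision (TP/(TP+FP)):
  A: TP=45, FP=1+10+17=28 → 45/73 = 0.61644
  F: TP=50, FP=23+12+13=48 → 50/98 = 0.51020
  G: TP=73, FP=29+1+13=43 → 73/116 = 0.62931
  K: TP=33, FP=25+1+8=34 → 33/67 = 0.49254
Macro-precision = mean = (0.61644 + 0.51020 + 0.62931 + 0.49254) / 4 = 0.5621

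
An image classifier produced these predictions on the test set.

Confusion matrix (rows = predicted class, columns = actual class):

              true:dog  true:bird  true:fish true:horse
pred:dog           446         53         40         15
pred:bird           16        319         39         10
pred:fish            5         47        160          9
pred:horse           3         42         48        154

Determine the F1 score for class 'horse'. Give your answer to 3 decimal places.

F1 score = 2·TP/(2·TP+FP+FN).
horse: TP=154, FP=3+42+48=93, FN=15+10+9=34 → 308/435 = 0.7080

0.708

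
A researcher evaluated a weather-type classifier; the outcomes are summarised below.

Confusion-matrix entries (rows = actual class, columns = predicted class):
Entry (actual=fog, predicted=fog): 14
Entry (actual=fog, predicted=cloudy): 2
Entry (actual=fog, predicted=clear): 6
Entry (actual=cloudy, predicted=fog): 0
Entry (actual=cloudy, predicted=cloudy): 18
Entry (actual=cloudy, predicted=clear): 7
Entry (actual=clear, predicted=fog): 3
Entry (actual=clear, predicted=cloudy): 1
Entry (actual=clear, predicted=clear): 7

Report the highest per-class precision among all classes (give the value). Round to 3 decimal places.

Per-class precision (TP/(TP+FP)):
  fog: TP=14, FP=0+3=3 → 14/17 = 0.8235
  cloudy: TP=18, FP=2+1=3 → 18/21 = 0.8571
  clear: TP=7, FP=6+7=13 → 7/20 = 0.3500
Highest is class 'cloudy' with precision = 0.857.

0.857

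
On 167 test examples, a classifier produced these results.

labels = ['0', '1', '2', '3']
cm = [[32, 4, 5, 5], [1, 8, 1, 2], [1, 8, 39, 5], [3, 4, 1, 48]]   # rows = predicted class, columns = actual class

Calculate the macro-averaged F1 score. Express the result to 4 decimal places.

0.7077

Per-class F1 score (2·TP/(2·TP+FP+FN)):
  0: TP=32, FP=4+5+5=14, FN=1+1+3=5 → 64/83 = 0.77108
  1: TP=8, FP=1+1+2=4, FN=4+8+4=16 → 16/36 = 0.44444
  2: TP=39, FP=1+8+5=14, FN=5+1+1=7 → 78/99 = 0.78788
  3: TP=48, FP=3+4+1=8, FN=5+2+5=12 → 96/116 = 0.82759
Macro-F1 score = mean = (0.77108 + 0.44444 + 0.78788 + 0.82759) / 4 = 0.7077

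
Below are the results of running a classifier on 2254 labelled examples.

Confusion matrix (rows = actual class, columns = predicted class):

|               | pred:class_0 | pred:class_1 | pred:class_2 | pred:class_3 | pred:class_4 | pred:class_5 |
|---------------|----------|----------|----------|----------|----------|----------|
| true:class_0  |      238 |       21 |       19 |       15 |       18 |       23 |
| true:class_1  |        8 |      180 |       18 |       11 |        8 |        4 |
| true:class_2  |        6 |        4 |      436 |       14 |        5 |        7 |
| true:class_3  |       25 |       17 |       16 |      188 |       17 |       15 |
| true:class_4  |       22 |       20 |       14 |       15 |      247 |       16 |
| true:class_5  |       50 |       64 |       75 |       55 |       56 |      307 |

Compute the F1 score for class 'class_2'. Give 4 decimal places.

0.8305

F1 score = 2·TP/(2·TP+FP+FN).
class_2: TP=436, FP=19+18+16+14+75=142, FN=6+4+14+5+7=36 → 872/1050 = 0.83048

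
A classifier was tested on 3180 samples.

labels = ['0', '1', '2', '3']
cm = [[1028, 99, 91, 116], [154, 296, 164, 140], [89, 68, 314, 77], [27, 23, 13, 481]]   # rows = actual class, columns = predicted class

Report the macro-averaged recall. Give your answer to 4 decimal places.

0.6551

Per-class recall (TP/(TP+FN)):
  0: TP=1028, FN=99+91+116=306 → 1028/1334 = 0.77061
  1: TP=296, FN=154+164+140=458 → 296/754 = 0.39257
  2: TP=314, FN=89+68+77=234 → 314/548 = 0.57299
  3: TP=481, FN=27+23+13=63 → 481/544 = 0.88419
Macro-recall = mean = (0.77061 + 0.39257 + 0.57299 + 0.88419) / 4 = 0.6551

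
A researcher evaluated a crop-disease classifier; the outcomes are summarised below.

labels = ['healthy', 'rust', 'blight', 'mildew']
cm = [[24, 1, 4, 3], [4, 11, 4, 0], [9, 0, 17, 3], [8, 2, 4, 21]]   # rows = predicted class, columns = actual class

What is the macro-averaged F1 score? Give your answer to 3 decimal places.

0.638

Per-class F1 score (2·TP/(2·TP+FP+FN)):
  healthy: TP=24, FP=1+4+3=8, FN=4+9+8=21 → 48/77 = 0.6234
  rust: TP=11, FP=4+4+0=8, FN=1+0+2=3 → 22/33 = 0.6667
  blight: TP=17, FP=9+0+3=12, FN=4+4+4=12 → 34/58 = 0.5862
  mildew: TP=21, FP=8+2+4=14, FN=3+0+3=6 → 42/62 = 0.6774
Macro-F1 score = mean = (0.6234 + 0.6667 + 0.5862 + 0.6774) / 4 = 0.638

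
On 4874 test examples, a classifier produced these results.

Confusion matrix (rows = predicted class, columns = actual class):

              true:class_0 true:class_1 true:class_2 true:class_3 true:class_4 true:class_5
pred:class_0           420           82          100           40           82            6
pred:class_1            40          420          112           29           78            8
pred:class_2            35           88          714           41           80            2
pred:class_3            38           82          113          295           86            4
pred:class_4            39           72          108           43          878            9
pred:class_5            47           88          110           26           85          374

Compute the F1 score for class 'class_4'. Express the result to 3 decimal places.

0.720

Take TP from the diagonal, FP from the rest of the 'class_4' prediction marginal, FN from the rest of the 'class_4' actual marginal.
F1 score = 2·TP/(2·TP+FP+FN).
class_4: TP=878, FP=39+72+108+43+9=271, FN=82+78+80+86+85=411 → 1756/2438 = 0.7203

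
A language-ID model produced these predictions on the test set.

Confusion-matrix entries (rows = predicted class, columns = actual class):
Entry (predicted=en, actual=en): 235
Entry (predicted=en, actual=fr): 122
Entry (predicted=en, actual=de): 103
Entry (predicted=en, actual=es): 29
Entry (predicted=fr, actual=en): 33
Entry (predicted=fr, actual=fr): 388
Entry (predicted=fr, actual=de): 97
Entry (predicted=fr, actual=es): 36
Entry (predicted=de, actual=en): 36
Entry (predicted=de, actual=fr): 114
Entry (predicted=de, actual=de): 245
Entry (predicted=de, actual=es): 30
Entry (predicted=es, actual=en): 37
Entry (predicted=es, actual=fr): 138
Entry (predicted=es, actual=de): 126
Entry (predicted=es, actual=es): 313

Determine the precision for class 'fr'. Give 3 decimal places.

One-vs-rest for 'fr': TP = diagonal; FP = other classes predicted 'fr'; FN = 'fr' predicted as other.
precision = TP/(TP+FP).
fr: TP=388, FP=33+97+36=166 → 388/554 = 0.7004

0.700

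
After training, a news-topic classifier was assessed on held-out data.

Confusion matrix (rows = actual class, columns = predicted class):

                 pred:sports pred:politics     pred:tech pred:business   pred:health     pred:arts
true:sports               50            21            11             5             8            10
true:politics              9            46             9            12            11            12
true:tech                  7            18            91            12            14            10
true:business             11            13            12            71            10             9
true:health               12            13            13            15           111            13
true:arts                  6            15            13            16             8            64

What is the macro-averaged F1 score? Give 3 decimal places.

Per-class F1 score (2·TP/(2·TP+FP+FN)):
  sports: TP=50, FP=9+7+11+12+6=45, FN=21+11+5+8+10=55 → 100/200 = 0.5000
  politics: TP=46, FP=21+18+13+13+15=80, FN=9+9+12+11+12=53 → 92/225 = 0.4089
  tech: TP=91, FP=11+9+12+13+13=58, FN=7+18+12+14+10=61 → 182/301 = 0.6047
  business: TP=71, FP=5+12+12+15+16=60, FN=11+13+12+10+9=55 → 142/257 = 0.5525
  health: TP=111, FP=8+11+14+10+8=51, FN=12+13+13+15+13=66 → 222/339 = 0.6549
  arts: TP=64, FP=10+12+10+9+13=54, FN=6+15+13+16+8=58 → 128/240 = 0.5333
Macro-F1 score = mean = (0.5000 + 0.4089 + 0.6047 + 0.5525 + 0.6549 + 0.5333) / 6 = 0.542

0.542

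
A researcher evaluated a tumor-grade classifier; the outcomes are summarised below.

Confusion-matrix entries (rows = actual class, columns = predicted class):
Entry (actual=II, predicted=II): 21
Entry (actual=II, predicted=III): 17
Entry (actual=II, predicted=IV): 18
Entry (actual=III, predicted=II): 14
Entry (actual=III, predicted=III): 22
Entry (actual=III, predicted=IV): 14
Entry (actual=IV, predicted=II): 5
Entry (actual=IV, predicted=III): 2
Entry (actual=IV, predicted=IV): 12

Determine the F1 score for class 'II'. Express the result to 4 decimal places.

0.4375

Take TP from the diagonal, FP from the rest of the 'II' prediction marginal, FN from the rest of the 'II' actual marginal.
F1 score = 2·TP/(2·TP+FP+FN).
II: TP=21, FP=14+5=19, FN=17+18=35 → 42/96 = 0.43750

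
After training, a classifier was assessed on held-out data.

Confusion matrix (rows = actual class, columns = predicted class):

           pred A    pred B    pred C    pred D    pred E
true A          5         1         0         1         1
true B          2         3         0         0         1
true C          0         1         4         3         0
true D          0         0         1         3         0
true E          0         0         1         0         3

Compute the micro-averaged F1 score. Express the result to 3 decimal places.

Micro-averaging pools counts across classes: ΣTP=18, ΣFP=12, ΣFN=12.
Micro-F1 score = 2·TP/(2·TP+FP+FN) on pooled counts = 0.600 (equals overall accuracy in single-label multiclass).

0.600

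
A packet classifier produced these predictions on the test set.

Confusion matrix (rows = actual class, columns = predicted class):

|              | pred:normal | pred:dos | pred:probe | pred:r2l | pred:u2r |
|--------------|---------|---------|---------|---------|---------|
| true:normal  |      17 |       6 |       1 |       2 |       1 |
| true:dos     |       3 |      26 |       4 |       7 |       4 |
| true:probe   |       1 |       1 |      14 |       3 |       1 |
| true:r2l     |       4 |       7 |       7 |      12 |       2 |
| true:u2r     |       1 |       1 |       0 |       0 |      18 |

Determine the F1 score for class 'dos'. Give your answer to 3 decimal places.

0.612

Treat 'dos' as positive and all other classes as negative.
F1 score = 2·TP/(2·TP+FP+FN).
dos: TP=26, FP=6+1+7+1=15, FN=3+4+7+4=18 → 52/85 = 0.6118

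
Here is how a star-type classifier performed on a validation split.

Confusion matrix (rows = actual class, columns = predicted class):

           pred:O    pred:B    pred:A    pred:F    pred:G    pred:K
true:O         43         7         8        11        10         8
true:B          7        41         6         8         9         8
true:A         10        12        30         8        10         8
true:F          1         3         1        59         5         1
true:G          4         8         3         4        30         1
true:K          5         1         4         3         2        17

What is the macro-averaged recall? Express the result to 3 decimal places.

Per-class recall (TP/(TP+FN)):
  O: TP=43, FN=7+8+11+10+8=44 → 43/87 = 0.4943
  B: TP=41, FN=7+6+8+9+8=38 → 41/79 = 0.5190
  A: TP=30, FN=10+12+8+10+8=48 → 30/78 = 0.3846
  F: TP=59, FN=1+3+1+5+1=11 → 59/70 = 0.8429
  G: TP=30, FN=4+8+3+4+1=20 → 30/50 = 0.6000
  K: TP=17, FN=5+1+4+3+2=15 → 17/32 = 0.5313
Macro-recall = mean = (0.4943 + 0.5190 + 0.3846 + 0.8429 + 0.6000 + 0.5313) / 6 = 0.562

0.562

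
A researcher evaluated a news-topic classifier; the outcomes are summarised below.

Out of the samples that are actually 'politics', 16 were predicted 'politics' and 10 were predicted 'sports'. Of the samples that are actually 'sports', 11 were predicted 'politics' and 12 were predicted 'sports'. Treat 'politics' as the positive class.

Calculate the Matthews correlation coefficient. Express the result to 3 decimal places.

0.138

MCC = (TP·TN − FP·FN) / √((TP+FP)(TP+FN)(TN+FP)(TN+FN))
Numerator = 16·12 − 11·10 = 82
Denominator = √(27·26·23·22) = √355212 = 595.9966
MCC = 82 / 595.9966 = 0.138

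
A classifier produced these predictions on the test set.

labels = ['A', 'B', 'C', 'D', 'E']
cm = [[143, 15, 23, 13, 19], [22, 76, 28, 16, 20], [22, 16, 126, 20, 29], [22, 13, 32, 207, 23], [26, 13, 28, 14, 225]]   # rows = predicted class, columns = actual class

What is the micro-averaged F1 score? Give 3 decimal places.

Micro-averaging pools counts across classes: ΣTP=777, ΣFP=414, ΣFN=414.
Micro-F1 score = 2·TP/(2·TP+FP+FN) on pooled counts = 0.652 (equals overall accuracy in single-label multiclass).

0.652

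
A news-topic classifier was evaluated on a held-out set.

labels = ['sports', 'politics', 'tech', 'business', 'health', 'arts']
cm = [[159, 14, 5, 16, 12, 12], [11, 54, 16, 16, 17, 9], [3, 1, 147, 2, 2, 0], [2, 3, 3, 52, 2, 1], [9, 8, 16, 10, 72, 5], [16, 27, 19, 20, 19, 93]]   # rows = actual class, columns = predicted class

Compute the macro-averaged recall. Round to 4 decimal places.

0.6703

Per-class recall (TP/(TP+FN)):
  sports: TP=159, FN=14+5+16+12+12=59 → 159/218 = 0.72936
  politics: TP=54, FN=11+16+16+17+9=69 → 54/123 = 0.43902
  tech: TP=147, FN=3+1+2+2+0=8 → 147/155 = 0.94839
  business: TP=52, FN=2+3+3+2+1=11 → 52/63 = 0.82540
  health: TP=72, FN=9+8+16+10+5=48 → 72/120 = 0.60000
  arts: TP=93, FN=16+27+19+20+19=101 → 93/194 = 0.47938
Macro-recall = mean = (0.72936 + 0.43902 + 0.94839 + 0.82540 + 0.60000 + 0.47938) / 6 = 0.6703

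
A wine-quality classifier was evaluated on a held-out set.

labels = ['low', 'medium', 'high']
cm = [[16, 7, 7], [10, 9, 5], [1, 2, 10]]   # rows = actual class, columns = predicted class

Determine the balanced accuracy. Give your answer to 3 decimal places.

Balanced accuracy = mean of per-class recall.
  low: recall = 16/30 = 0.5333
  medium: recall = 9/24 = 0.3750
  high: recall = 10/13 = 0.7692
Mean = (0.5333 + 0.3750 + 0.7692) / 3 = 0.559

0.559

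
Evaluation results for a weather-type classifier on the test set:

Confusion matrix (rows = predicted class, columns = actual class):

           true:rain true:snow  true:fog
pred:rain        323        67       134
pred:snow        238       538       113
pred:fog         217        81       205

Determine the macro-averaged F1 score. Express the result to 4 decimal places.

0.5362

Per-class F1 score (2·TP/(2·TP+FP+FN)):
  rain: TP=323, FP=67+134=201, FN=238+217=455 → 646/1302 = 0.49616
  snow: TP=538, FP=238+113=351, FN=67+81=148 → 1076/1575 = 0.68317
  fog: TP=205, FP=217+81=298, FN=134+113=247 → 410/955 = 0.42932
Macro-F1 score = mean = (0.49616 + 0.68317 + 0.42932) / 3 = 0.5362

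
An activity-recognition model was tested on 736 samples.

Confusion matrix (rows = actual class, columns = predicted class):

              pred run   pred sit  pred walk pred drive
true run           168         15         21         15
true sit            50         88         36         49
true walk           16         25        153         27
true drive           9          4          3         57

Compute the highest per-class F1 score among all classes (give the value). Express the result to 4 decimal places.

Per-class F1 score (2·TP/(2·TP+FP+FN)):
  run: TP=168, FP=50+16+9=75, FN=15+21+15=51 → 336/462 = 0.72727
  sit: TP=88, FP=15+25+4=44, FN=50+36+49=135 → 176/355 = 0.49577
  walk: TP=153, FP=21+36+3=60, FN=16+25+27=68 → 306/434 = 0.70507
  drive: TP=57, FP=15+49+27=91, FN=9+4+3=16 → 114/221 = 0.51584
Highest is class 'run' with F1 score = 0.7273.

0.7273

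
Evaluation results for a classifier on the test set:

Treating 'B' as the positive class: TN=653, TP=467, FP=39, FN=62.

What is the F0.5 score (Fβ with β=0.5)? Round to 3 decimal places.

Fβ = (1+β²)·TP / ((1+β²)·TP + β²·FN + FP), with β²=1/4
= 1.25·467 / (1.25·467 + 0.25·62 + 39) = 0.915

0.915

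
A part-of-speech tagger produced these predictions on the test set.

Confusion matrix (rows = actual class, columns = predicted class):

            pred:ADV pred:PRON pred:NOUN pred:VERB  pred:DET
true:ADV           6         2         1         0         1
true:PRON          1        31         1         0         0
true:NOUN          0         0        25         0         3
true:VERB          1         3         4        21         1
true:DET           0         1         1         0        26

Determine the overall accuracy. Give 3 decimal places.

Accuracy = trace / total = (6+31+25+21+26=109) / 129 = 109/129 = 0.845

0.845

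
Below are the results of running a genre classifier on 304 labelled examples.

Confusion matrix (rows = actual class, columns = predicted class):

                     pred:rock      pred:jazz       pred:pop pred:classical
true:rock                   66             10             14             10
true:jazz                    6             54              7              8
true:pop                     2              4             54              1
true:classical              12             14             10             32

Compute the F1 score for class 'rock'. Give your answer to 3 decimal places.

0.710

One-vs-rest for 'rock': TP = diagonal; FP = other classes predicted 'rock'; FN = 'rock' predicted as other.
F1 score = 2·TP/(2·TP+FP+FN).
rock: TP=66, FP=6+2+12=20, FN=10+14+10=34 → 132/186 = 0.7097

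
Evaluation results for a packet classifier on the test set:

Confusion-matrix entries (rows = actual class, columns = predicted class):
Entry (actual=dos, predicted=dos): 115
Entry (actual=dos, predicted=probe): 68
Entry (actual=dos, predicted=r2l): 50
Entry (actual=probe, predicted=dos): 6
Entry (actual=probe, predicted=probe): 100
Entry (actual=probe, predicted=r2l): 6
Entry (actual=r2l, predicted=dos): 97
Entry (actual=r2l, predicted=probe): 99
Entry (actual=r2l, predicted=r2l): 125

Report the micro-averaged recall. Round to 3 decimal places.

0.511

Micro-averaging pools counts across classes: ΣTP=340, ΣFP=326, ΣFN=326.
Micro-recall = TP/(TP+FN) on pooled counts = 0.511 (equals overall accuracy in single-label multiclass).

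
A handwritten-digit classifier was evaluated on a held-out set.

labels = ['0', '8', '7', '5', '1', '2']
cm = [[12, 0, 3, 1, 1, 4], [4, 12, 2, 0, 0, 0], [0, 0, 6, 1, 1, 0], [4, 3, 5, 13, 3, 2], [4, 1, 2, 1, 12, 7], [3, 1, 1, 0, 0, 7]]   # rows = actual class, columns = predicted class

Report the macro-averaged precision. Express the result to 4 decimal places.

0.5557

Per-class precision (TP/(TP+FP)):
  0: TP=12, FP=4+0+4+4+3=15 → 12/27 = 0.44444
  8: TP=12, FP=0+0+3+1+1=5 → 12/17 = 0.70588
  7: TP=6, FP=3+2+5+2+1=13 → 6/19 = 0.31579
  5: TP=13, FP=1+0+1+1+0=3 → 13/16 = 0.81250
  1: TP=12, FP=1+0+1+3+0=5 → 12/17 = 0.70588
  2: TP=7, FP=4+0+0+2+7=13 → 7/20 = 0.35000
Macro-precision = mean = (0.44444 + 0.70588 + 0.31579 + 0.81250 + 0.70588 + 0.35000) / 6 = 0.5557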